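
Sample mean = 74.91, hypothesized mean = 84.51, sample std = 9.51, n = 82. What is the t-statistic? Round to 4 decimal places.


t = (xbar - mu0) / (s/sqrt(n))
xbar - mu0 = 74.91 - 84.51 = -9.6
sqrt(82) ≈ 9.05538514
s/sqrt(n) = 9.51 / 9.05538514 ≈ 1.05020381
t = -9.6 / 1.05020381 ≈ -9.141083

-9.1411


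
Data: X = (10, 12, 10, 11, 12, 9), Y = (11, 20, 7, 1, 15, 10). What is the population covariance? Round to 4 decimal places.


Cov = (1/n)*sum((xi-xbar)(yi-ybar))
n = 6, xbar = 64/6 = 32/3 ≈ 10.666667, ybar = 64/6 = 32/3 ≈ 10.666667
sum((xi-xbar)(yi-ybar)) = 55/3 ≈ 18.333333
Cov = 18.333333 / 6 = 55/18 ≈ 3.055556

3.0556


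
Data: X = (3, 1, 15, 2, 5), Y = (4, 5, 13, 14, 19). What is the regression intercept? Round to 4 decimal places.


a = ybar - b*xbar, where b = sum((xi-xbar)(yi-ybar)) / sum((xi-xbar)^2)
n = 5, xbar = 26/5 = 5.2, ybar = 55/5 = 11
Sxy = sum((xi-xbar)(yi-ybar)) = 49
Sxx = sum((xi-xbar)^2) = 128.8
b = Sxy / Sxx = 35/92 ≈ 0.380435
a = 11 - 0.380435 * 5.2 = 415/46 ≈ 9.021739

9.0217


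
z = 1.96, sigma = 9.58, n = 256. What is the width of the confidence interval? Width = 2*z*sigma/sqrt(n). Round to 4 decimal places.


width = 2*z*sigma/sqrt(n)
2*z*sigma = 2 * 1.96 * 9.58 = 37.5536
sqrt(256) = 16
width = 37.5536 / 16 = 2.3471

2.3471


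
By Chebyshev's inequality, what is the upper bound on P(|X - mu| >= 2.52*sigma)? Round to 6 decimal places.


P <= 1/k^2
k^2 = 2.52^2 = 6.3504
1/k^2 = 1 / 6.3504 = 625/3969 ≈ 0.15747040

0.157470


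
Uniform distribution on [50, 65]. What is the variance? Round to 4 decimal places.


Var = (b-a)^2 / 12
(b-a)^2 = (65 - 50)^2 = 225
Var = 225/12 = 18.75

18.7500


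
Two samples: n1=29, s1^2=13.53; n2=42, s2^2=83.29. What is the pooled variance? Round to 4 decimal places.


sp^2 = ((n1-1)*s1^2 + (n2-1)*s2^2)/(n1+n2-2)
(n1-1)*s1^2 = 28 * 13.53 = 378.84
(n2-1)*s2^2 = 41 * 83.29 = 3414.89
numerator = 378.84 + 3414.89 = 3793.73
n1+n2-2 = 69
sp^2 = 3793.73 / 69 = 379373/6900 ≈ 54.981594

54.9816


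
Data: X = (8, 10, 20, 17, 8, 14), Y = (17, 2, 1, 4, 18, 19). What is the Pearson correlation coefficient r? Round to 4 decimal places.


r = sum((xi-xbar)(yi-ybar)) / sqrt(sum((xi-xbar)^2) * sum((yi-ybar)^2))
n = 6, xbar = 77/6 ≈ 12.833333, ybar = 61/6 ≈ 10.166667
Sxy = sum((xi-xbar)(yi-ybar)) = -773/6 ≈ -128.833333
Sxx = sum((xi-xbar)^2) = 749/6 ≈ 124.833333
Syy = sum((yi-ybar)^2) = 2249/6 ≈ 374.833333
sqrt(Sxx*Syy) ≈ 216.313879
r = Sxy / sqrt(Sxx*Syy) = -128.833333 / 216.313879 ≈ -0.595585

-0.5956


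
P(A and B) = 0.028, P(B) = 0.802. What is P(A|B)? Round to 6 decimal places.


P(A|B) = P(A and B) / P(B) = 0.028 / 0.802 = 14/401 ≈ 0.03491272

0.034913


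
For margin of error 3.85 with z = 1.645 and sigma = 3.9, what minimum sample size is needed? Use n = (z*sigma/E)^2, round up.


z*sigma/E = 1.645 * 3.9 / 3.85 = 1833/1100 ≈ 1.666364
(z*sigma/E)^2 ≈ 2.776768
round up: n = 3

3


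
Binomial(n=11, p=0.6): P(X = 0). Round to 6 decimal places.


P = C(n,k) * p^k * (1-p)^(n-k)
C(11,0) = 1
p^k = 0.6^0 = 1
(1-p)^(n-k) = 0.4^11 = 0.00004194304
P = 1 * 1 * 0.00004194304 ≈ 0.000042

0.000042


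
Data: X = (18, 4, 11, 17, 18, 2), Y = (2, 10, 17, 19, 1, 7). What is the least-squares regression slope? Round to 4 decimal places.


b = sum((xi-xbar)(yi-ybar)) / sum((xi-xbar)^2)
n = 6, xbar = 70/6 = 35/3 ≈ 11.666667, ybar = 56/6 = 28/3 ≈ 9.333333
Sxy = sum((xi-xbar)(yi-ybar)) = -106/3 ≈ -35.333333
Sxx = sum((xi-xbar)^2) = 784/3 ≈ 261.333333
b = Sxy / Sxx = -53/392 ≈ -0.135204

-0.1352


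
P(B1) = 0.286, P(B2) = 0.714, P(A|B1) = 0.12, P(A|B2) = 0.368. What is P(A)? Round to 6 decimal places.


P(A) = P(A|B1)*P(B1) + P(A|B2)*P(B2)
P(A|B1)*P(B1) = 0.12 * 0.286 = 0.03432
P(A|B2)*P(B2) = 0.368 * 0.714 = 0.262752
P(A) = 0.03432 + 0.262752 = 0.297072

0.297072


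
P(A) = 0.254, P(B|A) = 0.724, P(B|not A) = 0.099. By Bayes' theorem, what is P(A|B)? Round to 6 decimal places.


P(A|B) = P(B|A)*P(A) / P(B), P(B) = P(B|A)*P(A) + P(B|not A)*P(not A)
P(B|A)*P(A) = 0.724 * 0.254 = 0.183896
P(B|not A)*P(not A) = 0.099 * 0.746 = 0.073854
P(B) = 0.183896 + 0.073854 = 0.25775
P(A|B) = 0.183896 / 0.25775 ≈ 0.71346654

0.713467


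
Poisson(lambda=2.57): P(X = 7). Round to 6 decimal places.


P = e^(-lam) * lam^k / k!
e^(-2.57) ≈ 0.07653555
lam^k = 2.57^7 ≈ 740.511595
k! = 7! = 5040
P = 0.07653555 * 740.511595 / 5040 ≈ 0.011245

0.011245


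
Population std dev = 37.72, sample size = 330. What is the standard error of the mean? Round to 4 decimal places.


SE = sigma / sqrt(n)
sqrt(330) ≈ 18.165902
SE = 37.72 / 18.165902 ≈ 2.076418

2.0764


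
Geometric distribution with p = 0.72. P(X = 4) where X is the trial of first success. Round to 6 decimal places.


P = (1-p)^(k-1) * p
(1-p)^(k-1) = 0.28^3 = 0.021952
P = 0.021952 * 0.72 = 0.01580544

0.015805


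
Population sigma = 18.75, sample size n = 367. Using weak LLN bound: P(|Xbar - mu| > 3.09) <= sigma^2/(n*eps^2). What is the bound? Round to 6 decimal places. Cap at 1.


bound = min(1, sigma^2/(n*eps^2))
sigma^2 = 18.75^2 = 351.5625
n*eps^2 = 367 * 3.09^2 = 367 * 9.5481 = 3504.1527
sigma^2/(n*eps^2) = 351.5625 / 3504.1527 ≈ 0.10032739

0.100327


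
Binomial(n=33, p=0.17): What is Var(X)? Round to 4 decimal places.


Var = n*p*(1-p) = 33 * 0.17 * 0.83 = 4.6563

4.6563


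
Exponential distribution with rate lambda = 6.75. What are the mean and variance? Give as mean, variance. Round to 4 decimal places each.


mean = 1/lam, var = 1/lam^2
mean = 1 / 6.75 = 4/27 ≈ 0.148148
lam^2 = 6.75^2 = 45.5625
var = 1 / 45.5625 = 16/729 ≈ 0.021948

0.1481, 0.0219


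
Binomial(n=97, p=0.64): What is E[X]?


E[X] = n*p = 97 * 0.64 = 62.08

62.08


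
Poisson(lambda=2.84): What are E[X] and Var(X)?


E[X] = Var(X) = lambda = 2.84

2.84, 2.84


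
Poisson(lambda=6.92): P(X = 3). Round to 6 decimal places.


P = e^(-lam) * lam^k / k!
e^(-6.92) ≈ 0.0009878299
lam^k = 6.92^3 = 331.373888
k! = 3! = 6
P = 0.0009878299 * 331.373888 / 6 ≈ 0.054557

0.054557


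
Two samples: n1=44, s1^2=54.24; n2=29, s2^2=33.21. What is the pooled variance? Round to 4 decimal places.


sp^2 = ((n1-1)*s1^2 + (n2-1)*s2^2)/(n1+n2-2)
(n1-1)*s1^2 = 43 * 54.24 = 2332.32
(n2-1)*s2^2 = 28 * 33.21 = 929.88
numerator = 2332.32 + 929.88 = 3262.2
n1+n2-2 = 71
sp^2 = 3262.2 / 71 = 16311/355 ≈ 45.946479

45.9465


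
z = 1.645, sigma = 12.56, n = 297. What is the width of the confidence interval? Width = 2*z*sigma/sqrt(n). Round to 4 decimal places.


width = 2*z*sigma/sqrt(n)
2*z*sigma = 2 * 1.645 * 12.56 = 41.3224
sqrt(297) ≈ 17.233688
width = 41.3224 / 17.233688 ≈ 2.397769

2.3978


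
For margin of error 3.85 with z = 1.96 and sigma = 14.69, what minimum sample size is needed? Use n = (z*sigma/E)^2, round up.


z*sigma/E = 1.96 * 14.69 / 3.85 = 10283/1375 ≈ 7.478545
(z*sigma/E)^2 ≈ 55.928642
round up: n = 56

56


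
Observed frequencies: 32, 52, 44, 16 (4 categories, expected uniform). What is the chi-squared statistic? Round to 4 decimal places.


chi2 = sum((O-E)^2/E), E = total/4
total = 144, E = 144/4 = 36
(32 - 36)^2 / 36 = 16 / 36 = 4/9 ≈ 0.444444
(52 - 36)^2 / 36 = 256 / 36 = 64/9 ≈ 7.111111
(44 - 36)^2 / 36 = 64 / 36 = 16/9 ≈ 1.777778
(16 - 36)^2 / 36 = 400 / 36 = 100/9 ≈ 11.111111
chi2 = 184/9 ≈ 20.444444

20.4444


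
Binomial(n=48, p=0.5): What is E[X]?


E[X] = n*p = 48 * 0.5 = 24

24


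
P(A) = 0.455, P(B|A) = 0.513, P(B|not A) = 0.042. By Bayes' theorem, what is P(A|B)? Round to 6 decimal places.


P(A|B) = P(B|A)*P(A) / P(B), P(B) = P(B|A)*P(A) + P(B|not A)*P(not A)
P(B|A)*P(A) = 0.513 * 0.455 = 0.233415
P(B|not A)*P(not A) = 0.042 * 0.545 = 0.02289
P(B) = 0.233415 + 0.02289 = 0.256305
P(A|B) = 0.233415 / 0.256305 = 2223/2441 ≈ 0.91069234

0.910692


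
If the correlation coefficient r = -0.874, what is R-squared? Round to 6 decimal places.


R^2 = r^2 = (-0.874)^2 = 0.763876

0.763876


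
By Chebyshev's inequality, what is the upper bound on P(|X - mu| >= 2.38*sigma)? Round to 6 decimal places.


P <= 1/k^2
k^2 = 2.38^2 = 5.6644
1/k^2 = 1 / 5.6644 ≈ 0.17654120

0.176541


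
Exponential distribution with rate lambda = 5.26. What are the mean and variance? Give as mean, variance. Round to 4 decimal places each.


mean = 1/lam, var = 1/lam^2
mean = 1 / 5.26 = 50/263 ≈ 0.190114
lam^2 = 5.26^2 = 27.6676
var = 1 / 27.6676 ≈ 0.036143

0.1901, 0.0361


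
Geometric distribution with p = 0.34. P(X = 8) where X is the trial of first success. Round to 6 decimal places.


P = (1-p)^(k-1) * p
(1-p)^(k-1) = 0.66^7 ≈ 0.05455161
P = 0.05455161 * 0.34 ≈ 0.01854755

0.018548


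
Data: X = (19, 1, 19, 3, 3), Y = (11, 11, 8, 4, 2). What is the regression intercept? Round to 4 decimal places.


a = ybar - b*xbar, where b = sum((xi-xbar)(yi-ybar)) / sum((xi-xbar)^2)
n = 5, xbar = 45/5 = 9, ybar = 36/5 = 7.2
Sxy = sum((xi-xbar)(yi-ybar)) = 66
Sxx = sum((xi-xbar)^2) = 336
b = Sxy / Sxx = 11/56 ≈ 0.196429
a = 7.2 - 0.196429 * 9 = 1521/280 ≈ 5.432143

5.4321


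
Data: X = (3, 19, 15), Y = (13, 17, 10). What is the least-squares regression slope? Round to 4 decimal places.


b = sum((xi-xbar)(yi-ybar)) / sum((xi-xbar)^2)
n = 3, xbar = 37/3 ≈ 12.333333, ybar = 40/3 ≈ 13.333333
Sxy = sum((xi-xbar)(yi-ybar)) = 56/3 ≈ 18.666667
Sxx = sum((xi-xbar)^2) = 416/3 ≈ 138.666667
b = Sxy / Sxx = 7/52 ≈ 0.134615

0.1346


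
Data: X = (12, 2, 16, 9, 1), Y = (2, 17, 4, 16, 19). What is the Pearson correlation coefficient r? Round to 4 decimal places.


r = sum((xi-xbar)(yi-ybar)) / sqrt(sum((xi-xbar)^2) * sum((yi-ybar)^2))
n = 5, xbar = 40/5 = 8, ybar = 58/5 = 11.6
Sxy = sum((xi-xbar)(yi-ybar)) = -179
Sxx = sum((xi-xbar)^2) = 166
Syy = sum((yi-ybar)^2) = 253.2
sqrt(Sxx*Syy) ≈ 205.015121
r = Sxy / sqrt(Sxx*Syy) = -179 / 205.015121 ≈ -0.873106

-0.8731


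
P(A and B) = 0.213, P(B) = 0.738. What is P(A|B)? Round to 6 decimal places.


P(A|B) = P(A and B) / P(B) = 0.213 / 0.738 = 71/246 ≈ 0.28861789

0.288618


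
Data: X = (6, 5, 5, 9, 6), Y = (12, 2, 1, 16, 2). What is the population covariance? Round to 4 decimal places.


Cov = (1/n)*sum((xi-xbar)(yi-ybar))
n = 5, xbar = 31/5 = 6.2, ybar = 33/5 = 6.6
sum((xi-xbar)(yi-ybar)) = 38.4
Cov = 38.4 / 5 = 7.68

7.6800


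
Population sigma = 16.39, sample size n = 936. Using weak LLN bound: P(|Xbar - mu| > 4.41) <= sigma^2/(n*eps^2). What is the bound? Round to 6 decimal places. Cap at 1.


bound = min(1, sigma^2/(n*eps^2))
sigma^2 = 16.39^2 = 268.6321
n*eps^2 = 936 * 4.41^2 = 936 * 19.4481 = 18203.4216
sigma^2/(n*eps^2) = 268.6321 / 18203.4216 ≈ 0.01475723

0.014757


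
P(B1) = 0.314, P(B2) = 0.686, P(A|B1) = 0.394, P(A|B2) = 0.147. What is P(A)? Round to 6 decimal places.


P(A) = P(A|B1)*P(B1) + P(A|B2)*P(B2)
P(A|B1)*P(B1) = 0.394 * 0.314 = 0.123716
P(A|B2)*P(B2) = 0.147 * 0.686 = 0.100842
P(A) = 0.123716 + 0.100842 = 0.224558

0.224558


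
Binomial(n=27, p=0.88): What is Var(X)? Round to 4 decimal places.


Var = n*p*(1-p) = 27 * 0.88 * 0.12 = 2.8512

2.8512


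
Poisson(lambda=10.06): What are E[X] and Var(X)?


E[X] = Var(X) = lambda = 10.06

10.06, 10.06


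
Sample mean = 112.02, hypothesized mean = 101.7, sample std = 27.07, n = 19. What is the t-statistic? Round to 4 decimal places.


t = (xbar - mu0) / (s/sqrt(n))
xbar - mu0 = 112.02 - 101.7 = 10.32
sqrt(19) ≈ 4.35889894
s/sqrt(n) = 27.07 / 4.35889894 ≈ 6.21028392
t = 10.32 / 6.21028392 ≈ 1.661760

1.6618


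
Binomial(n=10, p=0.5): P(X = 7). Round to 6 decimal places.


P = C(n,k) * p^k * (1-p)^(n-k)
C(10,7) = 120
p^k = 0.5^7 = 0.0078125
(1-p)^(n-k) = 0.5^3 = 0.125
P = 120 * 0.0078125 * 0.125 = 15/128 ≈ 0.117188

0.117188


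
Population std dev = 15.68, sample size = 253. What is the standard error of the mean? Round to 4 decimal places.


SE = sigma / sqrt(n)
sqrt(253) ≈ 15.905974
SE = 15.68 / 15.905974 ≈ 0.985793

0.9858


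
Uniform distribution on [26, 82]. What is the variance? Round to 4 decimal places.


Var = (b-a)^2 / 12
(b-a)^2 = (82 - 26)^2 = 3136
Var = 3136/12 ≈ 261.333333

261.3333


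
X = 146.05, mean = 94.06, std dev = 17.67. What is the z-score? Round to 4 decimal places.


z = (X - mu) / sigma
X - mu = 146.05 - 94.06 = 51.99
z = 51.99 / 17.67 = 1733/589 ≈ 2.942275

2.9423


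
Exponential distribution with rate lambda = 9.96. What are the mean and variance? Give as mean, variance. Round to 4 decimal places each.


mean = 1/lam, var = 1/lam^2
mean = 1 / 9.96 = 25/249 ≈ 0.100402
lam^2 = 9.96^2 = 99.2016
var = 1 / 99.2016 ≈ 0.010080

0.1004, 0.0101


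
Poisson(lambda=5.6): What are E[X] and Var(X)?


E[X] = Var(X) = lambda = 5.6

5.6, 5.6


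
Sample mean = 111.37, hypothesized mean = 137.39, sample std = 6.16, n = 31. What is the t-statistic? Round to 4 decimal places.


t = (xbar - mu0) / (s/sqrt(n))
xbar - mu0 = 111.37 - 137.39 = -26.02
sqrt(31) ≈ 5.56776436
s/sqrt(n) = 6.16 / 5.56776436 ≈ 1.10636866
t = -26.02 / 1.10636866 ≈ -23.518381

-23.5184


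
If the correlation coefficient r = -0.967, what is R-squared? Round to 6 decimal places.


R^2 = r^2 = (-0.967)^2 = 0.935089

0.935089


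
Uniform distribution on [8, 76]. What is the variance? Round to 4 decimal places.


Var = (b-a)^2 / 12
(b-a)^2 = (76 - 8)^2 = 4624
Var = 4624/12 ≈ 385.333333

385.3333


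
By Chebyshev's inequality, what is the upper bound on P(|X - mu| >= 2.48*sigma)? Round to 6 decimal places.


P <= 1/k^2
k^2 = 2.48^2 = 6.1504
1/k^2 = 1 / 6.1504 = 625/3844 ≈ 0.16259105

0.162591


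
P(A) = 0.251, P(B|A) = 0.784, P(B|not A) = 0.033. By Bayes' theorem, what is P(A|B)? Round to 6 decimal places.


P(A|B) = P(B|A)*P(A) / P(B), P(B) = P(B|A)*P(A) + P(B|not A)*P(not A)
P(B|A)*P(A) = 0.784 * 0.251 = 0.196784
P(B|not A)*P(not A) = 0.033 * 0.749 = 0.024717
P(B) = 0.196784 + 0.024717 = 0.221501
P(A|B) = 0.196784 / 0.221501 ≈ 0.88841134

0.888411


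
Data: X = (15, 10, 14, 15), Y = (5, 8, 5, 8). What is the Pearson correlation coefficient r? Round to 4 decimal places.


r = sum((xi-xbar)(yi-ybar)) / sqrt(sum((xi-xbar)^2) * sum((yi-ybar)^2))
n = 4, xbar = 54/4 = 13.5, ybar = 26/4 = 6.5
Sxy = sum((xi-xbar)(yi-ybar)) = -6
Sxx = sum((xi-xbar)^2) = 17
Syy = sum((yi-ybar)^2) = 9
sqrt(Sxx*Syy) ≈ 12.369317
r = Sxy / sqrt(Sxx*Syy) = -6 / 12.369317 ≈ -0.485071

-0.4851


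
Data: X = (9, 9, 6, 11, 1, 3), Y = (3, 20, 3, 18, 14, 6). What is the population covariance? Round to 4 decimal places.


Cov = (1/n)*sum((xi-xbar)(yi-ybar))
n = 6, xbar = 39/6 = 6.5, ybar = 64/6 = 32/3 ≈ 10.666667
sum((xi-xbar)(yi-ybar)) = 39
Cov = 39 / 6 = 6.5

6.5000


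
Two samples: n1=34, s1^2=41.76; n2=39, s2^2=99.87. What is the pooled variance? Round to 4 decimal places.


sp^2 = ((n1-1)*s1^2 + (n2-1)*s2^2)/(n1+n2-2)
(n1-1)*s1^2 = 33 * 41.76 = 1378.08
(n2-1)*s2^2 = 38 * 99.87 = 3795.06
numerator = 1378.08 + 3795.06 = 5173.14
n1+n2-2 = 71
sp^2 = 5173.14 / 71 = 258657/3550 ≈ 72.861127

72.8611


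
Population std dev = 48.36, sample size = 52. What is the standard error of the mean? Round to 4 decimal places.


SE = sigma / sqrt(n)
sqrt(52) ≈ 7.211103
SE = 48.36 / 7.211103 ≈ 6.706325

6.7063


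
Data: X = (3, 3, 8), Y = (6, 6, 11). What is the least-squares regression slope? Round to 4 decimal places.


b = sum((xi-xbar)(yi-ybar)) / sum((xi-xbar)^2)
n = 3, xbar = 14/3 ≈ 4.666667, ybar = 23/3 ≈ 7.666667
Sxy = sum((xi-xbar)(yi-ybar)) = 50/3 ≈ 16.666667
Sxx = sum((xi-xbar)^2) = 50/3 ≈ 16.666667
b = Sxy / Sxx = 1

1.0000


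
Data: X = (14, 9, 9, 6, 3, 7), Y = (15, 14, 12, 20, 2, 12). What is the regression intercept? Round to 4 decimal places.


a = ybar - b*xbar, where b = sum((xi-xbar)(yi-ybar)) / sum((xi-xbar)^2)
n = 6, xbar = 48/6 = 8, ybar = 75/6 = 12.5
Sxy = sum((xi-xbar)(yi-ybar)) = 54
Sxx = sum((xi-xbar)^2) = 68
b = Sxy / Sxx = 27/34 ≈ 0.794118
a = 12.5 - 0.794118 * 8 = 209/34 ≈ 6.147059

6.1471


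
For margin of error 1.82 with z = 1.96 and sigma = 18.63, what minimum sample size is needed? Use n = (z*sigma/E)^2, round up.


z*sigma/E = 1.96 * 18.63 / 1.82 = 13041/650 ≈ 20.063077
(z*sigma/E)^2 ≈ 402.527056
round up: n = 403

403


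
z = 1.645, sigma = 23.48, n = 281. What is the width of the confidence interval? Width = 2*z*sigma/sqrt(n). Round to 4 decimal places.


width = 2*z*sigma/sqrt(n)
2*z*sigma = 2 * 1.645 * 23.48 = 77.2492
sqrt(281) ≈ 16.763055
width = 77.2492 / 16.763055 ≈ 4.608301

4.6083


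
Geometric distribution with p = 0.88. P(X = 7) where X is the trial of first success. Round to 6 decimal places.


P = (1-p)^(k-1) * p
(1-p)^(k-1) = 0.12^6 = 0.000002985984
P = 0.000002985984 * 0.88 ≈ 0.000002627666

0.000003


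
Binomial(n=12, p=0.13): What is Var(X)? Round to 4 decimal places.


Var = n*p*(1-p) = 12 * 0.13 * 0.87 = 1.3572

1.3572


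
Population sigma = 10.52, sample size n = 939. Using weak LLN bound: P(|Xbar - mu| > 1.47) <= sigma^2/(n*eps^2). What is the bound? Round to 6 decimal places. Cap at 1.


bound = min(1, sigma^2/(n*eps^2))
sigma^2 = 10.52^2 = 110.6704
n*eps^2 = 939 * 1.47^2 = 939 * 2.1609 = 2029.0851
sigma^2/(n*eps^2) = 110.6704 / 2029.0851 ≈ 0.05454202

0.054542


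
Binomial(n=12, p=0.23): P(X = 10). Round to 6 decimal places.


P = C(n,k) * p^k * (1-p)^(n-k)
C(12,10) = 66
p^k = 0.23^10 ≈ 0.0000004142651
(1-p)^(n-k) = 0.77^2 = 0.5929
P = 66 * 0.0000004142651 * 0.5929 ≈ 0.000016

0.000016


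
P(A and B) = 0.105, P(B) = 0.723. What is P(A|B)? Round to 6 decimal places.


P(A|B) = P(A and B) / P(B) = 0.105 / 0.723 = 35/241 ≈ 0.14522822

0.145228


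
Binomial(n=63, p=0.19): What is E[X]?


E[X] = n*p = 63 * 0.19 = 11.97

11.97


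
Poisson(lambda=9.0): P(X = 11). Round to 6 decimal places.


P = e^(-lam) * lam^k / k!
e^(-9.0) ≈ 0.0001234098
lam^k = 9.0^11 = 31381059609
k! = 11! = 39916800
P = 0.0001234098 * 31381059609 / 39916800 ≈ 0.097020

0.097020


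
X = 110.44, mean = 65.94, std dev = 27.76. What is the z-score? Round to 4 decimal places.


z = (X - mu) / sigma
X - mu = 110.44 - 65.94 = 44.5
z = 44.5 / 27.76 = 2225/1388 ≈ 1.603026

1.6030


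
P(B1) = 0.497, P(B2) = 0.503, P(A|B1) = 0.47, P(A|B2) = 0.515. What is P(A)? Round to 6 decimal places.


P(A) = P(A|B1)*P(B1) + P(A|B2)*P(B2)
P(A|B1)*P(B1) = 0.47 * 0.497 = 0.23359
P(A|B2)*P(B2) = 0.515 * 0.503 = 0.259045
P(A) = 0.23359 + 0.259045 = 0.492635

0.492635


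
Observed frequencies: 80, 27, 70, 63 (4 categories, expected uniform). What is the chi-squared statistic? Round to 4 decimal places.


chi2 = sum((O-E)^2/E), E = total/4
total = 240, E = 240/4 = 60
(80 - 60)^2 / 60 = 400 / 60 = 20/3 ≈ 6.666667
(27 - 60)^2 / 60 = 1089 / 60 = 18.15
(70 - 60)^2 / 60 = 100 / 60 = 5/3 ≈ 1.666667
(63 - 60)^2 / 60 = 9 / 60 = 0.15
chi2 = 799/30 ≈ 26.633333

26.6333


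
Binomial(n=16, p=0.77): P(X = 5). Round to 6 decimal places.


P = C(n,k) * p^k * (1-p)^(n-k)
C(16,5) = 4368
p^k = 0.77^5 ≈ 0.2706784
(1-p)^(n-k) = 0.23^11 ≈ 0.00000009528098
P = 4368 * 0.2706784 * 0.00000009528098 ≈ 0.000113

0.000113


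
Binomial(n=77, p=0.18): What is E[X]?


E[X] = n*p = 77 * 0.18 = 13.86

13.86


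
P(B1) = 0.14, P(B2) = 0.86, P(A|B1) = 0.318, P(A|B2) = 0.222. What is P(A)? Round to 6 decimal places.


P(A) = P(A|B1)*P(B1) + P(A|B2)*P(B2)
P(A|B1)*P(B1) = 0.318 * 0.14 = 0.04452
P(A|B2)*P(B2) = 0.222 * 0.86 = 0.19092
P(A) = 0.04452 + 0.19092 = 0.23544

0.235440


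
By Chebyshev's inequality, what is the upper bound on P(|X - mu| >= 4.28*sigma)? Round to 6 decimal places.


P <= 1/k^2
k^2 = 4.28^2 = 18.3184
1/k^2 = 1 / 18.3184 ≈ 0.05458992

0.054590


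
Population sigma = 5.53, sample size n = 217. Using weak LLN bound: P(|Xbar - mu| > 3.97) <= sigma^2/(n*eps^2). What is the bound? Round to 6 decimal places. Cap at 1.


bound = min(1, sigma^2/(n*eps^2))
sigma^2 = 5.53^2 = 30.5809
n*eps^2 = 217 * 3.97^2 = 217 * 15.7609 = 3420.1153
sigma^2/(n*eps^2) = 30.5809 / 3420.1153 ≈ 0.00894148

0.008941


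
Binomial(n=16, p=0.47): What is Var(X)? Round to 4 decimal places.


Var = n*p*(1-p) = 16 * 0.47 * 0.53 = 3.9856

3.9856


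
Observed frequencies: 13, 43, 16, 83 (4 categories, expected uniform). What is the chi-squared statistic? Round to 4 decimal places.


chi2 = sum((O-E)^2/E), E = total/4
total = 155, E = 155/4 = 38.75
(13 - 38.75)^2 / 38.75 = 663.0625 / 38.75 = 10609/620 ≈ 17.111290
(43 - 38.75)^2 / 38.75 = 18.0625 / 38.75 = 289/620 ≈ 0.466129
(16 - 38.75)^2 / 38.75 = 517.5625 / 38.75 = 8281/620 ≈ 13.356452
(83 - 38.75)^2 / 38.75 = 1958.0625 / 38.75 = 31329/620 ≈ 50.530645
chi2 = 12627/155 ≈ 81.464516

81.4645


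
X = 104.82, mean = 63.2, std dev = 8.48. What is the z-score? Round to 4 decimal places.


z = (X - mu) / sigma
X - mu = 104.82 - 63.2 = 41.62
z = 41.62 / 8.48 = 2081/424 ≈ 4.908019

4.9080


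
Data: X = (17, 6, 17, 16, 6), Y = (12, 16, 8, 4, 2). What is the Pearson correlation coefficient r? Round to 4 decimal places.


r = sum((xi-xbar)(yi-ybar)) / sqrt(sum((xi-xbar)^2) * sum((yi-ybar)^2))
n = 5, xbar = 62/5 = 12.4, ybar = 42/5 = 8.4
Sxy = sum((xi-xbar)(yi-ybar)) = -8.8
Sxx = sum((xi-xbar)^2) = 137.2
Syy = sum((yi-ybar)^2) = 131.2
sqrt(Sxx*Syy) ≈ 134.166464
r = Sxy / sqrt(Sxx*Syy) = -8.8 / 134.166464 ≈ -0.065590

-0.0656


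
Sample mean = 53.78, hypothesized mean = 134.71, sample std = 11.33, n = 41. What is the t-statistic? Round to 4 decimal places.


t = (xbar - mu0) / (s/sqrt(n))
xbar - mu0 = 53.78 - 134.71 = -80.93
sqrt(41) ≈ 6.40312424
s/sqrt(n) = 11.33 / 6.40312424 ≈ 1.76944872
t = -80.93 / 1.76944872 ≈ -45.737409

-45.7374


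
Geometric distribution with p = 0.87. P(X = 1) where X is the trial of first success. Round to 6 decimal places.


P = (1-p)^(k-1) * p
(1-p)^(k-1) = 0.13^0 = 1
P = 1 * 0.87 = 0.87

0.870000


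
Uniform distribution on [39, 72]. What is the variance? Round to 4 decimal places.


Var = (b-a)^2 / 12
(b-a)^2 = (72 - 39)^2 = 1089
Var = 1089/12 = 90.75

90.7500


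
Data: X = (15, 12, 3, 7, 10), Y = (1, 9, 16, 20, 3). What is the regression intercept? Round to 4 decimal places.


a = ybar - b*xbar, where b = sum((xi-xbar)(yi-ybar)) / sum((xi-xbar)^2)
n = 5, xbar = 47/5 = 9.4, ybar = 49/5 = 9.8
Sxy = sum((xi-xbar)(yi-ybar)) = -119.6
Sxx = sum((xi-xbar)^2) = 85.2
b = Sxy / Sxx = -299/213 ≈ -1.403756
a = 9.8 - (-1.403756) * 9.4 = 4898/213 ≈ 22.995305

22.9953


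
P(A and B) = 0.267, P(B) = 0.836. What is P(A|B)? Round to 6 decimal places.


P(A|B) = P(A and B) / P(B) = 0.267 / 0.836 = 267/836 ≈ 0.31937799

0.319378


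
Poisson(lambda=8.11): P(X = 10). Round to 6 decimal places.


P = e^(-lam) * lam^k / k!
e^(-8.11) ≈ 0.0003005189
lam^k = 8.11^10 ≈ 1230859670.459382
k! = 10! = 3628800
P = 0.0003005189 * 1230859670.459382 / 3628800 ≈ 0.101934

0.101934


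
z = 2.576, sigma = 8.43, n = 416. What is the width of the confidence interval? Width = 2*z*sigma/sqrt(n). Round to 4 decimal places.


width = 2*z*sigma/sqrt(n)
2*z*sigma = 2 * 2.576 * 8.43 = 43.43136
sqrt(416) ≈ 20.396078
width = 43.43136 / 20.396078 ≈ 2.129398

2.1294


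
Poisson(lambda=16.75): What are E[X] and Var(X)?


E[X] = Var(X) = lambda = 16.75

16.75, 16.75


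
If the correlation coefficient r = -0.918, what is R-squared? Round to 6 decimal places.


R^2 = r^2 = (-0.918)^2 = 0.842724

0.842724


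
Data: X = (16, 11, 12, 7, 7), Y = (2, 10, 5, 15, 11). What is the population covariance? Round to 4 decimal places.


Cov = (1/n)*sum((xi-xbar)(yi-ybar))
n = 5, xbar = 53/5 = 10.6, ybar = 43/5 = 8.6
sum((xi-xbar)(yi-ybar)) = -71.8
Cov = -71.8 / 5 = -14.36

-14.3600


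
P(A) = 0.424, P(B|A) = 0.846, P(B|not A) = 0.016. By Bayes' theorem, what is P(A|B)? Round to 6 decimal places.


P(A|B) = P(B|A)*P(A) / P(B), P(B) = P(B|A)*P(A) + P(B|not A)*P(not A)
P(B|A)*P(A) = 0.846 * 0.424 = 0.358704
P(B|not A)*P(not A) = 0.016 * 0.576 = 0.009216
P(B) = 0.358704 + 0.009216 = 0.36792
P(A|B) = 0.358704 / 0.36792 = 2491/2555 ≈ 0.97495108

0.974951


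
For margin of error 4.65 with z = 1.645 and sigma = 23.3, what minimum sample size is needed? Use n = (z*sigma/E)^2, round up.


z*sigma/E = 1.645 * 23.3 / 4.65 = 76657/9300 ≈ 8.242688
(z*sigma/E)^2 ≈ 67.941908
round up: n = 68

68


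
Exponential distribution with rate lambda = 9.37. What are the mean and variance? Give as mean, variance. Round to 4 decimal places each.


mean = 1/lam, var = 1/lam^2
mean = 1 / 9.37 = 100/937 ≈ 0.106724
lam^2 = 9.37^2 = 87.7969
var = 1 / 87.7969 ≈ 0.011390

0.1067, 0.0114


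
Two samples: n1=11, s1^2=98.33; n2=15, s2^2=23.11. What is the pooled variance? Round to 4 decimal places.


sp^2 = ((n1-1)*s1^2 + (n2-1)*s2^2)/(n1+n2-2)
(n1-1)*s1^2 = 10 * 98.33 = 983.3
(n2-1)*s2^2 = 14 * 23.11 = 323.54
numerator = 983.3 + 323.54 = 1306.84
n1+n2-2 = 24
sp^2 = 1306.84 / 24 = 32671/600 ≈ 54.451667

54.4517


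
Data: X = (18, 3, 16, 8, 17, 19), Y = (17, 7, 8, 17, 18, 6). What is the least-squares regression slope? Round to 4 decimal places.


b = sum((xi-xbar)(yi-ybar)) / sum((xi-xbar)^2)
n = 6, xbar = 81/6 = 13.5, ybar = 73/6 ≈ 12.166667
Sxy = sum((xi-xbar)(yi-ybar)) = 25.5
Sxx = sum((xi-xbar)^2) = 209.5
b = Sxy / Sxx = 51/419 ≈ 0.121718

0.1217


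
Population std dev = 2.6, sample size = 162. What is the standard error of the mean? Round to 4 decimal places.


SE = sigma / sqrt(n)
sqrt(162) ≈ 12.727922
SE = 2.6 / 12.727922 ≈ 0.204275

0.2043


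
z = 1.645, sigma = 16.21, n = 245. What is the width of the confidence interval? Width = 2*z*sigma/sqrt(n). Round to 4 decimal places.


width = 2*z*sigma/sqrt(n)
2*z*sigma = 2 * 1.645 * 16.21 = 53.3309
sqrt(245) ≈ 15.652476
width = 53.3309 / 15.652476 ≈ 3.407186

3.4072


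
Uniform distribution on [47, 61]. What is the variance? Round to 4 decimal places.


Var = (b-a)^2 / 12
(b-a)^2 = (61 - 47)^2 = 196
Var = 196/12 ≈ 16.333333

16.3333


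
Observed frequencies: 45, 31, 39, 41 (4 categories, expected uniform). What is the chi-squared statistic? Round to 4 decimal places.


chi2 = sum((O-E)^2/E), E = total/4
total = 156, E = 156/4 = 39
(45 - 39)^2 / 39 = 36 / 39 = 12/13 ≈ 0.923077
(31 - 39)^2 / 39 = 64 / 39 = 64/39 ≈ 1.641026
(39 - 39)^2 / 39 = 0 / 39 = 0
(41 - 39)^2 / 39 = 4 / 39 = 4/39 ≈ 0.102564
chi2 = 8/3 ≈ 2.666667

2.6667


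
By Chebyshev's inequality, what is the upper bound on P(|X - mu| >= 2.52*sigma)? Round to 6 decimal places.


P <= 1/k^2
k^2 = 2.52^2 = 6.3504
1/k^2 = 1 / 6.3504 = 625/3969 ≈ 0.15747040

0.157470


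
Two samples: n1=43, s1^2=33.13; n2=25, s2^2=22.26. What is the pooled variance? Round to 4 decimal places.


sp^2 = ((n1-1)*s1^2 + (n2-1)*s2^2)/(n1+n2-2)
(n1-1)*s1^2 = 42 * 33.13 = 1391.46
(n2-1)*s2^2 = 24 * 22.26 = 534.24
numerator = 1391.46 + 534.24 = 1925.7
n1+n2-2 = 66
sp^2 = 1925.7 / 66 = 6419/220 ≈ 29.177273

29.1773


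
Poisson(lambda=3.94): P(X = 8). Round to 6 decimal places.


P = e^(-lam) * lam^k / k!
e^(-3.94) ≈ 0.01944821
lam^k = 3.94^8 ≈ 58072.399973
k! = 8! = 40320
P = 0.01944821 * 58072.399973 / 40320 ≈ 0.028011

0.028011


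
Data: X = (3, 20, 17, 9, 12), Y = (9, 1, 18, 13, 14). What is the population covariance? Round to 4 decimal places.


Cov = (1/n)*sum((xi-xbar)(yi-ybar))
n = 5, xbar = 61/5 = 12.2, ybar = 55/5 = 11
sum((xi-xbar)(yi-ybar)) = -33
Cov = -33 / 5 = -6.6

-6.6000


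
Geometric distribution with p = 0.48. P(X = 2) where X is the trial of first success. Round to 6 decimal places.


P = (1-p)^(k-1) * p
(1-p)^(k-1) = 0.52^1 = 0.52
P = 0.52 * 0.48 = 0.2496

0.249600


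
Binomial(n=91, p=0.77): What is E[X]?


E[X] = n*p = 91 * 0.77 = 70.07

70.07


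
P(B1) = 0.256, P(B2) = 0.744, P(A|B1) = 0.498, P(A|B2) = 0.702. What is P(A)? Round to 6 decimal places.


P(A) = P(A|B1)*P(B1) + P(A|B2)*P(B2)
P(A|B1)*P(B1) = 0.498 * 0.256 = 0.127488
P(A|B2)*P(B2) = 0.702 * 0.744 = 0.522288
P(A) = 0.127488 + 0.522288 = 0.649776

0.649776


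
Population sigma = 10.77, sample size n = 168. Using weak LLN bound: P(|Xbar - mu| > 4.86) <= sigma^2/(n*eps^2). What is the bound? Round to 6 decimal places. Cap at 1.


bound = min(1, sigma^2/(n*eps^2))
sigma^2 = 10.77^2 = 115.9929
n*eps^2 = 168 * 4.86^2 = 168 * 23.6196 = 3968.0928
sigma^2/(n*eps^2) = 115.9929 / 3968.0928 ≈ 0.02923140

0.029231


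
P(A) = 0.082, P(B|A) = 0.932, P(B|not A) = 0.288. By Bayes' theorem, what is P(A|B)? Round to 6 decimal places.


P(A|B) = P(B|A)*P(A) / P(B), P(B) = P(B|A)*P(A) + P(B|not A)*P(not A)
P(B|A)*P(A) = 0.932 * 0.082 = 0.076424
P(B|not A)*P(not A) = 0.288 * 0.918 = 0.264384
P(B) = 0.076424 + 0.264384 = 0.340808
P(A|B) = 0.076424 / 0.340808 ≈ 0.22424356

0.224244


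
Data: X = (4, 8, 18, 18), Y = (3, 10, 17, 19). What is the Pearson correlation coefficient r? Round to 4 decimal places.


r = sum((xi-xbar)(yi-ybar)) / sqrt(sum((xi-xbar)^2) * sum((yi-ybar)^2))
n = 4, xbar = 48/4 = 12, ybar = 49/4 = 12.25
Sxy = sum((xi-xbar)(yi-ybar)) = 152
Sxx = sum((xi-xbar)^2) = 152
Syy = sum((yi-ybar)^2) = 158.75
sqrt(Sxx*Syy) ≈ 155.338340
r = Sxy / sqrt(Sxx*Syy) = 152 / 155.338340 ≈ 0.978509

0.9785


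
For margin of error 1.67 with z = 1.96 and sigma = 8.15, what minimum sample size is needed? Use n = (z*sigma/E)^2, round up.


z*sigma/E = 1.96 * 8.15 / 1.67 = 7987/835 ≈ 9.565269
(z*sigma/E)^2 ≈ 91.494380
round up: n = 92

92


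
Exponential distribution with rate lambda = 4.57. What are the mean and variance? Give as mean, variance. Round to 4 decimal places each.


mean = 1/lam, var = 1/lam^2
mean = 1 / 4.57 = 100/457 ≈ 0.218818
lam^2 = 4.57^2 = 20.8849
var = 1 / 20.8849 ≈ 0.047881

0.2188, 0.0479


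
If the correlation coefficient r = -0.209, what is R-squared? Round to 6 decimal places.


R^2 = r^2 = (-0.209)^2 = 0.043681

0.043681


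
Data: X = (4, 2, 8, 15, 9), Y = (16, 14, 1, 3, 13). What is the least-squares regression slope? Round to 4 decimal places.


b = sum((xi-xbar)(yi-ybar)) / sum((xi-xbar)^2)
n = 5, xbar = 38/5 = 7.6, ybar = 47/5 = 9.4
Sxy = sum((xi-xbar)(yi-ybar)) = -95.2
Sxx = sum((xi-xbar)^2) = 101.2
b = Sxy / Sxx = -238/253 ≈ -0.940711

-0.9407


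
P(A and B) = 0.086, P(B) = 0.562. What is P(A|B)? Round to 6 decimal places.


P(A|B) = P(A and B) / P(B) = 0.086 / 0.562 = 43/281 ≈ 0.15302491

0.153025


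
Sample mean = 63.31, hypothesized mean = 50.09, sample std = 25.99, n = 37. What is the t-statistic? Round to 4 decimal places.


t = (xbar - mu0) / (s/sqrt(n))
xbar - mu0 = 63.31 - 50.09 = 13.22
sqrt(37) ≈ 6.08276253
s/sqrt(n) = 25.99 / 6.08276253 ≈ 4.27272968
t = 13.22 / 4.27272968 ≈ 3.094041

3.0940


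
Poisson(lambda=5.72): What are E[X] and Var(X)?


E[X] = Var(X) = lambda = 5.72

5.72, 5.72


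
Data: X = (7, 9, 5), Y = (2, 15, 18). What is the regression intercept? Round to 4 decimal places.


a = ybar - b*xbar, where b = sum((xi-xbar)(yi-ybar)) / sum((xi-xbar)^2)
n = 3, xbar = 21/3 = 7, ybar = 35/3 ≈ 11.666667
Sxy = sum((xi-xbar)(yi-ybar)) = -6
Sxx = sum((xi-xbar)^2) = 8
b = Sxy / Sxx = -0.75
a = 11.666667 - (-0.75) * 7 = 203/12 ≈ 16.916667

16.9167


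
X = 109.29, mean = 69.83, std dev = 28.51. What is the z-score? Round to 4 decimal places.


z = (X - mu) / sigma
X - mu = 109.29 - 69.83 = 39.46
z = 39.46 / 28.51 = 3946/2851 ≈ 1.384076

1.3841


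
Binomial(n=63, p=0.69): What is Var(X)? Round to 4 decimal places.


Var = n*p*(1-p) = 63 * 0.69 * 0.31 = 13.4757

13.4757


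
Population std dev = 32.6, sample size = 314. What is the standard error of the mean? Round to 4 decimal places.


SE = sigma / sqrt(n)
sqrt(314) ≈ 17.720045
SE = 32.6 / 17.720045 ≈ 1.839724

1.8397


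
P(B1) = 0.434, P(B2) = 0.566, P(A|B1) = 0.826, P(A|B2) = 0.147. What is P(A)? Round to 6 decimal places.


P(A) = P(A|B1)*P(B1) + P(A|B2)*P(B2)
P(A|B1)*P(B1) = 0.826 * 0.434 = 0.358484
P(A|B2)*P(B2) = 0.147 * 0.566 = 0.083202
P(A) = 0.358484 + 0.083202 = 0.441686

0.441686


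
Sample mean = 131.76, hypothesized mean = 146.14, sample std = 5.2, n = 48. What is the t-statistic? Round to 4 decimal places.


t = (xbar - mu0) / (s/sqrt(n))
xbar - mu0 = 131.76 - 146.14 = -14.38
sqrt(48) ≈ 6.92820323
s/sqrt(n) = 5.2 / 6.92820323 ≈ 0.75055535
t = -14.38 / 0.75055535 ≈ -19.159147

-19.1591


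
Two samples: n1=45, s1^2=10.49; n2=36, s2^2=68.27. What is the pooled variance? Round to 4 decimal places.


sp^2 = ((n1-1)*s1^2 + (n2-1)*s2^2)/(n1+n2-2)
(n1-1)*s1^2 = 44 * 10.49 = 461.56
(n2-1)*s2^2 = 35 * 68.27 = 2389.45
numerator = 461.56 + 2389.45 = 2851.01
n1+n2-2 = 79
sp^2 = 2851.01 / 79 = 285101/7900 ≈ 36.088734

36.0887


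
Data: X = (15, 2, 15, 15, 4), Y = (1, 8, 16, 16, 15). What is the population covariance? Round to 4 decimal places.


Cov = (1/n)*sum((xi-xbar)(yi-ybar))
n = 5, xbar = 51/5 = 10.2, ybar = 56/5 = 11.2
sum((xi-xbar)(yi-ybar)) = -0.2
Cov = -0.2 / 5 = -0.04

-0.0400


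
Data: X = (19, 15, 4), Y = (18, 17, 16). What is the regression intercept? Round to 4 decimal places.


a = ybar - b*xbar, where b = sum((xi-xbar)(yi-ybar)) / sum((xi-xbar)^2)
n = 3, xbar = 38/3 ≈ 12.666667, ybar = 51/3 = 17
Sxy = sum((xi-xbar)(yi-ybar)) = 15
Sxx = sum((xi-xbar)^2) = 362/3 ≈ 120.666667
b = Sxy / Sxx = 45/362 ≈ 0.124309
a = 17 - 0.124309 * 12.666667 = 2792/181 ≈ 15.425414

15.4254


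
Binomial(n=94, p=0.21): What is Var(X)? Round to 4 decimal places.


Var = n*p*(1-p) = 94 * 0.21 * 0.79 = 15.5946

15.5946


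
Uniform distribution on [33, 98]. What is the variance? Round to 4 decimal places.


Var = (b-a)^2 / 12
(b-a)^2 = (98 - 33)^2 = 4225
Var = 4225/12 ≈ 352.083333

352.0833


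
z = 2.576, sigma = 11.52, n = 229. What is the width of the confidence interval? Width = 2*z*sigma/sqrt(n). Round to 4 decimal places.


width = 2*z*sigma/sqrt(n)
2*z*sigma = 2 * 2.576 * 11.52 = 59.35104
sqrt(229) ≈ 15.132746
width = 59.35104 / 15.132746 ≈ 3.922027

3.9220


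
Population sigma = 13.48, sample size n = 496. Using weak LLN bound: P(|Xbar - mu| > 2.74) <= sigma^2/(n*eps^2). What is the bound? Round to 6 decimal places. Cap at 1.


bound = min(1, sigma^2/(n*eps^2))
sigma^2 = 13.48^2 = 181.7104
n*eps^2 = 496 * 2.74^2 = 496 * 7.5076 = 3723.7696
sigma^2/(n*eps^2) = 181.7104 / 3723.7696 ≈ 0.04879743

0.048797


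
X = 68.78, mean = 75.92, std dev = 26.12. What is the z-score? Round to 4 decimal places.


z = (X - mu) / sigma
X - mu = 68.78 - 75.92 = -7.14
z = -7.14 / 26.12 = -357/1306 ≈ -0.273354

-0.2734


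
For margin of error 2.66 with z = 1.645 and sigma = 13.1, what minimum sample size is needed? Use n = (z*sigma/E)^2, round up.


z*sigma/E = 1.645 * 13.1 / 2.66 = 6157/760 ≈ 8.101316
(z*sigma/E)^2 ≈ 65.631318
round up: n = 66

66


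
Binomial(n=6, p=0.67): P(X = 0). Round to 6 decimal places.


P = C(n,k) * p^k * (1-p)^(n-k)
C(6,0) = 1
p^k = 0.67^0 = 1
(1-p)^(n-k) = 0.33^6 ≈ 0.001291468
P = 1 * 1 * 0.001291468 ≈ 0.001291

0.001291


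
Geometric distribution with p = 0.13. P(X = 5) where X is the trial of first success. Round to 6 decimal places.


P = (1-p)^(k-1) * p
(1-p)^(k-1) = 0.87^4 ≈ 0.5728976
P = 0.5728976 * 0.13 ≈ 0.07447669

0.074477


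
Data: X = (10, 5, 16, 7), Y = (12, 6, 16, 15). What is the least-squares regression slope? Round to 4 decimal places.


b = sum((xi-xbar)(yi-ybar)) / sum((xi-xbar)^2)
n = 4, xbar = 38/4 = 9.5, ybar = 49/4 = 12.25
Sxy = sum((xi-xbar)(yi-ybar)) = 45.5
Sxx = sum((xi-xbar)^2) = 69
b = Sxy / Sxx = 91/138 ≈ 0.659420

0.6594


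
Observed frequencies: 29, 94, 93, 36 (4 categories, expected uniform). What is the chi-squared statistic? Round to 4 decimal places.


chi2 = sum((O-E)^2/E), E = total/4
total = 252, E = 252/4 = 63
(29 - 63)^2 / 63 = 1156 / 63 = 1156/63 ≈ 18.349206
(94 - 63)^2 / 63 = 961 / 63 = 961/63 ≈ 15.253968
(93 - 63)^2 / 63 = 900 / 63 = 100/7 ≈ 14.285714
(36 - 63)^2 / 63 = 729 / 63 = 81/7 ≈ 11.571429
chi2 = 3746/63 ≈ 59.460317

59.4603


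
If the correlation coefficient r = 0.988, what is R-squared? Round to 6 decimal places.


R^2 = r^2 = (0.988)^2 = 0.976144

0.976144


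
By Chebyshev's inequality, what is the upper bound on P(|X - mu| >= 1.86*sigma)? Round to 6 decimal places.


P <= 1/k^2
k^2 = 1.86^2 = 3.4596
1/k^2 = 1 / 3.4596 = 2500/8649 ≈ 0.28905076

0.289051


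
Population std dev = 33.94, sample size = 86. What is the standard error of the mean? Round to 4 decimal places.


SE = sigma / sqrt(n)
sqrt(86) ≈ 9.273618
SE = 33.94 / 9.273618 ≈ 3.659844

3.6598


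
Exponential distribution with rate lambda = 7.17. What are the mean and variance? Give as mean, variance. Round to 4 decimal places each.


mean = 1/lam, var = 1/lam^2
mean = 1 / 7.17 = 100/717 ≈ 0.139470
lam^2 = 7.17^2 = 51.4089
var = 1 / 51.4089 ≈ 0.019452

0.1395, 0.0195


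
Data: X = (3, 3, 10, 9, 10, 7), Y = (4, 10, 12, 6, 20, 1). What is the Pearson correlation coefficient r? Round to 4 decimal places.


r = sum((xi-xbar)(yi-ybar)) / sqrt(sum((xi-xbar)^2) * sum((yi-ybar)^2))
n = 6, xbar = 42/6 = 7, ybar = 53/6 ≈ 8.833333
Sxy = sum((xi-xbar)(yi-ybar)) = 52
Sxx = sum((xi-xbar)^2) = 54
Syy = sum((yi-ybar)^2) = 1373/6 ≈ 228.833333
sqrt(Sxx*Syy) ≈ 111.162044
r = Sxy / sqrt(Sxx*Syy) = 52 / 111.162044 ≈ 0.467786

0.4678


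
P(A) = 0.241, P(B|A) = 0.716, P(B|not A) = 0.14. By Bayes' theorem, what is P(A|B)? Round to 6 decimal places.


P(A|B) = P(B|A)*P(A) / P(B), P(B) = P(B|A)*P(A) + P(B|not A)*P(not A)
P(B|A)*P(A) = 0.716 * 0.241 = 0.172556
P(B|not A)*P(not A) = 0.14 * 0.759 = 0.10626
P(B) = 0.172556 + 0.10626 = 0.278816
P(A|B) = 0.172556 / 0.278816 ≈ 0.61888844

0.618888


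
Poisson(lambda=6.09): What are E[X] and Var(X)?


E[X] = Var(X) = lambda = 6.09

6.09, 6.09


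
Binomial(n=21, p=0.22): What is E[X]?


E[X] = n*p = 21 * 0.22 = 4.62

4.62


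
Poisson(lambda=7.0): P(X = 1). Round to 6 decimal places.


P = e^(-lam) * lam^k / k!
e^(-7.0) ≈ 0.0009118820
lam^k = 7.0^1 = 7
k! = 1! = 1
P = 0.0009118820 * 7 / 1 ≈ 0.006383

0.006383


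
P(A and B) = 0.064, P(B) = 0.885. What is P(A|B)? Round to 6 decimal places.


P(A|B) = P(A and B) / P(B) = 0.064 / 0.885 = 64/885 ≈ 0.07231638

0.072316


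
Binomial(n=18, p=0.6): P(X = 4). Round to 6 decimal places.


P = C(n,k) * p^k * (1-p)^(n-k)
C(18,4) = 3060
p^k = 0.6^4 = 0.1296
(1-p)^(n-k) = 0.4^14 ≈ 0.000002684355
P = 3060 * 0.1296 * 0.000002684355 ≈ 0.001065

0.001065


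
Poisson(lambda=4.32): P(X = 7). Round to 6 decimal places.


P = e^(-lam) * lam^k / k!
e^(-4.32) ≈ 0.01329988
lam^k = 4.32^7 ≈ 28079.296820
k! = 7! = 5040
P = 0.01329988 * 28079.296820 / 5040 ≈ 0.074097

0.074097


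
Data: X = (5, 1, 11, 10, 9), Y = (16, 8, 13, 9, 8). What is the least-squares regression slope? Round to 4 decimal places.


b = sum((xi-xbar)(yi-ybar)) / sum((xi-xbar)^2)
n = 5, xbar = 36/5 = 7.2, ybar = 54/5 = 10.8
Sxy = sum((xi-xbar)(yi-ybar)) = 4.2
Sxx = sum((xi-xbar)^2) = 68.8
b = Sxy / Sxx = 21/344 ≈ 0.061047

0.0610


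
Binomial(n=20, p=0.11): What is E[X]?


E[X] = n*p = 20 * 0.11 = 2.2

2.2


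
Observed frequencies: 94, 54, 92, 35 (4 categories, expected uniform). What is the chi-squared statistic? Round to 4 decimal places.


chi2 = sum((O-E)^2/E), E = total/4
total = 275, E = 275/4 = 68.75
(94 - 68.75)^2 / 68.75 = 637.5625 / 68.75 = 10201/1100 ≈ 9.273636
(54 - 68.75)^2 / 68.75 = 217.5625 / 68.75 = 3481/1100 ≈ 3.164545
(92 - 68.75)^2 / 68.75 = 540.5625 / 68.75 = 8649/1100 ≈ 7.862727
(35 - 68.75)^2 / 68.75 = 1139.0625 / 68.75 = 729/44 ≈ 16.568182
chi2 = 10139/275 ≈ 36.869091

36.8691


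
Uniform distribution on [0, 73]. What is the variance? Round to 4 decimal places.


Var = (b-a)^2 / 12
(b-a)^2 = (73 - 0)^2 = 5329
Var = 5329/12 ≈ 444.083333

444.0833
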